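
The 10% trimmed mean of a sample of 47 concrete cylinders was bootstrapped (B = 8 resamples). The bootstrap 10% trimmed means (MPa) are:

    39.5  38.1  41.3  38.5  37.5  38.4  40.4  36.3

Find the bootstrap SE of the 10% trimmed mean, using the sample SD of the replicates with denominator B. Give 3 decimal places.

Bootstrap SE is the standard deviation of the 8 replicate 10% trimmed means.
Mean of replicates: (39.5 + 38.1 + 41.3 + 38.5 + 37.5 + 38.4 + 40.4 + 36.3) / 8 = 310.0000 / 8 = 38.7500
Sum of squared deviations: (+0.7500)² + (−0.6500)² + (+2.5500)² + (−0.2500)² + (−1.2500)² + (−0.3500)² + (+1.6500)² + (−2.4500)² = 17.9600
Variance = 17.9600 / 8 = 2.2450
SE* = √2.2450

SE* = 1.498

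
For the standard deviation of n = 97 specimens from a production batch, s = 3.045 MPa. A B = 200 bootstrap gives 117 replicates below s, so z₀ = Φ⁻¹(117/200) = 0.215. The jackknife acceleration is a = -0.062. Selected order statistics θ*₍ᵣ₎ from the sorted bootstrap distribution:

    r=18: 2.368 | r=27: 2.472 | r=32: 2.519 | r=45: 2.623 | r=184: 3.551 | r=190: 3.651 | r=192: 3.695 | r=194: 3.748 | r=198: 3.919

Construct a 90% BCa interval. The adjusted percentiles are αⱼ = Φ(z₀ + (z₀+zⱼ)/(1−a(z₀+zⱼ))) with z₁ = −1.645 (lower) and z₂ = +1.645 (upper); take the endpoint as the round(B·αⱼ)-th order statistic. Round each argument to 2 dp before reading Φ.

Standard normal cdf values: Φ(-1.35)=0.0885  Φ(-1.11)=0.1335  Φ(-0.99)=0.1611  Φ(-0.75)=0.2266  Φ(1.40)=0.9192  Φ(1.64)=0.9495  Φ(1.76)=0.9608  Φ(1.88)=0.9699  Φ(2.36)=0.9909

Lower: z₀ + z₁ = 0.215 + (-1.645) = -1.430; 1 − a(z₀+z₁) = 1 − (-0.062)(-1.430) = 0.9113; argument = 0.215 + (-1.430)/0.9113 = -1.3541 → -1.35.
α₁ = Φ(-1.35) = 0.0885; rank = round(200 × 0.0885) = 18; θ*₍18₎ = 2.368.
Upper: z₀ + z₂ = 1.860; 1 − a(z₀+z₂) = 1.1153; argument = 1.8827 → 1.88; α₂ = 0.9699; rank = 194; θ*₍194₎ = 3.748.

(2.368, 3.748)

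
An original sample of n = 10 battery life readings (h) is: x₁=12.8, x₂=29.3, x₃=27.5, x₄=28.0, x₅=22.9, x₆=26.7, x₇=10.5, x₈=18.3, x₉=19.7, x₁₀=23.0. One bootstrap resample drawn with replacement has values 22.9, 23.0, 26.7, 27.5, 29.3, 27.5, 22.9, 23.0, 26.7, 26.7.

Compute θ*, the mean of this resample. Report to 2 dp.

θ* = 25.62

Mean = (22.9 + 23.0 + 26.7 + 27.5 + 29.3 + 27.5 + 22.9 + 23.0 + 26.7 + 26.7) / 10 = 256.20 / 10 = 25.62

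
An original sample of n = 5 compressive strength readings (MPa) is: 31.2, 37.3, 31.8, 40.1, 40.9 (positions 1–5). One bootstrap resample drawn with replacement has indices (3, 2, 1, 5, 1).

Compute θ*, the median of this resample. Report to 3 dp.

Resample values: 31.8, 37.3, 31.2, 40.9, 31.2.
Sorted: 31.2, 31.2, 31.8, 37.3, 40.9
Median = middle value = 31.800

θ* = 31.800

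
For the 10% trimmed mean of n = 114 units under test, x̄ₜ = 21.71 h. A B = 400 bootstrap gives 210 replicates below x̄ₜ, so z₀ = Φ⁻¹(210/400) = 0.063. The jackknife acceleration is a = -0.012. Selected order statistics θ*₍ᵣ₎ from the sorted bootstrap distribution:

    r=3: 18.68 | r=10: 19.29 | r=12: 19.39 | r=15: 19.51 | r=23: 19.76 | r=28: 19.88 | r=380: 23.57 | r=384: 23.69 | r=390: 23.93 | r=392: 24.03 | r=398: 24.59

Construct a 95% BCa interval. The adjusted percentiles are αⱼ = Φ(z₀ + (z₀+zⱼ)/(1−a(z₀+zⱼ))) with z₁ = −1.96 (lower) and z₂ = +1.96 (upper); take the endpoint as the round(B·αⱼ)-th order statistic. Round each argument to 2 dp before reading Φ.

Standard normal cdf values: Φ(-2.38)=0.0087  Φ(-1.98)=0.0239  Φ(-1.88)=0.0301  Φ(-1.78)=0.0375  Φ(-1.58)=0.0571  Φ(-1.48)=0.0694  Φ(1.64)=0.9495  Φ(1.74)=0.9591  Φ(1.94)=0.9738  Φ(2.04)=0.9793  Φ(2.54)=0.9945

Lower: z₀ + z₁ = 0.063 + (-1.960) = -1.897; 1 − a(z₀+z₁) = 1 − (-0.012)(-1.897) = 0.9772; argument = 0.063 + (-1.897)/0.9772 = -1.8782 → -1.88.
α₁ = Φ(-1.88) = 0.0301; rank = round(400 × 0.0301) = 12; θ*₍12₎ = 19.39.
Upper: z₀ + z₂ = 2.023; 1 − a(z₀+z₂) = 1.0243; argument = 2.0381 → 2.04; α₂ = 0.9793; rank = 392; θ*₍392₎ = 24.03.

(19.39, 24.03)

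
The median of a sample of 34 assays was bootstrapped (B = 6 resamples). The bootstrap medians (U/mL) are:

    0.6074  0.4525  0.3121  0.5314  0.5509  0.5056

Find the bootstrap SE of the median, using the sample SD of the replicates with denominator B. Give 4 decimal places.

Bootstrap SE is the standard deviation of the 6 replicate medians.
Mean of replicates: (0.6074 + 0.4525 + 0.3121 + 0.5314 + 0.5509 + 0.5056) / 6 = 2.95990 / 6 = 0.49332
Sum of squared deviations: (+0.11408)² + (−0.04082)² + (−0.18122)² + (+0.03808)² + (+0.05758)² + (+0.01228)² = 0.05244
Variance = 0.05244 / 6 = 0.00874
SE* = √0.00874

SE* = 0.0935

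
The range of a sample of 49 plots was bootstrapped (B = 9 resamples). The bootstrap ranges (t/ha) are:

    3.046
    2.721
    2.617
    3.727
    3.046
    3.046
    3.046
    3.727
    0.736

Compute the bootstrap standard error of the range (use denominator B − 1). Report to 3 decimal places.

SE* = 0.883

Bootstrap SE is the standard deviation of the 9 replicate ranges.
Mean of replicates: (3.046 + 2.721 + 2.617 + 3.727 + 3.046 + 3.046 + 3.046 + 3.727 + 0.736) / 9 = 25.7120 / 9 = 2.8569
Sum of squared deviations: (+0.1891)² + (−0.1359)² + (−0.2399)² + (+0.8701)² + (+0.1891)² + (+0.1891)² + (+0.1891)² + (+0.8701)² + (−2.1209)² = 6.2314
Variance = 6.2314 / 8 = 0.7789
SE* = √0.7789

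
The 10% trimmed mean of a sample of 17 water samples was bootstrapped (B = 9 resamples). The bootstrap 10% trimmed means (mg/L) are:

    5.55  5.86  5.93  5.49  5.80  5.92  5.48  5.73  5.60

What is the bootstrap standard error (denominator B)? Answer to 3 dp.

SE* = 0.171

Bootstrap SE is the standard deviation of the 9 replicate 10% trimmed means.
Mean of replicates: (5.55 + 5.86 + 5.93 + 5.49 + 5.80 + 5.92 + 5.48 + 5.73 + 5.60) / 9 = 51.3600 / 9 = 5.7067
Sum of squared deviations: (−0.1567)² + (+0.1533)² + (+0.2233)² + (−0.2167)² + (+0.0933)² + (+0.2133)² + (−0.2267)² + (+0.0233)² + (−0.1067)² = 0.2624
Variance = 0.2624 / 9 = 0.0292
SE* = √0.0292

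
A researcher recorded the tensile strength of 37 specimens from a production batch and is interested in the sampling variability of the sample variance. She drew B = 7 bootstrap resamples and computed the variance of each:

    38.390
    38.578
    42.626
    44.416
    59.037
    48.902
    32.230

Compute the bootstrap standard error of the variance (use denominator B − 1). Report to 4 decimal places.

SE* = 8.6556

Bootstrap SE is the standard deviation of the 7 replicate variances.
Mean of replicates: (38.390 + 38.578 + 42.626 + 44.416 + 59.037 + 48.902 + 32.230) / 7 = 304.17900 / 7 = 43.45414
Sum of squared deviations: (−5.06414)² + (−4.87614)² + (−0.82814)² + (+0.96186)² + (+15.58286)² + (+5.44786)² + (−11.22414)² = 449.51927
Variance = 449.51927 / 6 = 74.91988
SE* = √74.91988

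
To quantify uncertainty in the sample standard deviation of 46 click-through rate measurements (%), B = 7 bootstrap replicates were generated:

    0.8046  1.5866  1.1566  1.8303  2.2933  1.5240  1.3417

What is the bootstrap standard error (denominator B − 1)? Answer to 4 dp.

Bootstrap SE is the standard deviation of the 7 replicate standard deviations.
Mean of replicates: (0.8046 + 1.5866 + 1.1566 + 1.8303 + 2.2933 + 1.5240 + 1.3417) / 7 = 10.53710 / 7 = 1.50530
Sum of squared deviations: (−0.70070)² + (+0.08130)² + (−0.34870)² + (+0.32500)² + (+0.78800)² + (+0.01870)² + (−0.16360)² = 1.37287
Variance = 1.37287 / 6 = 0.22881
SE* = √0.22881

SE* = 0.4783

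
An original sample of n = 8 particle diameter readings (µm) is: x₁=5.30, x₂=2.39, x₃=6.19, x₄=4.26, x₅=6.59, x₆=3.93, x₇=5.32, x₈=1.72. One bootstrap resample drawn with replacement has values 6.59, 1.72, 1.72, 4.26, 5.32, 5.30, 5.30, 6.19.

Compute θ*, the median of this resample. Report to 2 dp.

θ* = 5.30

Sorted: 1.72, 1.72, 4.26, 5.30, 5.30, 5.32, 6.19, 6.59
Median = average of the two middle values = 5.30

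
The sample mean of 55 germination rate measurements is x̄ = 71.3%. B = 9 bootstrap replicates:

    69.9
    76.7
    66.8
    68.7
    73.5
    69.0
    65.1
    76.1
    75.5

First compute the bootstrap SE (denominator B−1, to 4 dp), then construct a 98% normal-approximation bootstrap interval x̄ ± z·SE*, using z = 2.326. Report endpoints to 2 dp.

(61.32, 81.28)

Mean of replicates = 71.2556; sum of squared deviations = 147.3622; SE* = √(147.3622/8) = 4.2919
Margin = 2.326 × 4.2919 = 9.983
Interval: 71.3 ± 9.983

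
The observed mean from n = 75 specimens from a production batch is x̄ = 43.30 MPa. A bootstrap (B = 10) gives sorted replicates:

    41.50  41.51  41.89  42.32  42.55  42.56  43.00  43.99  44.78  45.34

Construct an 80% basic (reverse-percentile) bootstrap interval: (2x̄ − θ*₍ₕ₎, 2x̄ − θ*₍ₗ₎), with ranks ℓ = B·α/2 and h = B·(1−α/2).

Percentile endpoints at ranks 1 and 9: θ*₍1₎ = 41.50, θ*₍9₎ = 44.78.
Basic interval reflects these around x̄:
  lower = 2 × 43.30 − 44.78 = 41.82
  upper = 2 × 43.30 − 41.50 = 45.10

(41.82, 45.10)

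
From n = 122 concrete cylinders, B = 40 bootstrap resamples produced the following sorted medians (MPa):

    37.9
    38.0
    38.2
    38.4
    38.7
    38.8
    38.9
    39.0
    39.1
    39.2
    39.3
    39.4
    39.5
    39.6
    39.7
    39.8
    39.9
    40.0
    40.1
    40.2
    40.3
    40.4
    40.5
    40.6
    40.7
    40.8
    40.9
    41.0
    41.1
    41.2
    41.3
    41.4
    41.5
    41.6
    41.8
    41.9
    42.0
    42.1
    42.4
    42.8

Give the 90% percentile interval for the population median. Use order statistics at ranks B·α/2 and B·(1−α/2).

α = 0.10; lower rank = 40 × 0.050 = 2; upper rank = 40 × 0.950 = 38.
The 2nd smallest replicate is 38.0; the 38th is 42.1.

(38.0, 42.1)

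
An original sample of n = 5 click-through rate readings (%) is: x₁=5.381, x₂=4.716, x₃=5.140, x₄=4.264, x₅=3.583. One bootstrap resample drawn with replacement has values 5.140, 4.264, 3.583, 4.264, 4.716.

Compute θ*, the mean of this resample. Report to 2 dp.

θ* = 4.39

Mean = (5.140 + 4.264 + 3.583 + 4.264 + 4.716) / 5 = 21.9670 / 5 = 4.39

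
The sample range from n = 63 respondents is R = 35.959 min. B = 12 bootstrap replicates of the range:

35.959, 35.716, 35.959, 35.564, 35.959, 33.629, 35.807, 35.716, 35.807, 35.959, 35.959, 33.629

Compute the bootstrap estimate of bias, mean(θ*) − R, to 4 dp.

bias = −0.4871

mean(θ*) = (35.959 + 35.716 + 35.959 + 35.564 + 35.959 + 33.629 + 35.807 + 35.716 + 35.807 + 35.959 + 35.959 + 33.629) / 12 = 35.47192
bias = 35.47192 − 35.959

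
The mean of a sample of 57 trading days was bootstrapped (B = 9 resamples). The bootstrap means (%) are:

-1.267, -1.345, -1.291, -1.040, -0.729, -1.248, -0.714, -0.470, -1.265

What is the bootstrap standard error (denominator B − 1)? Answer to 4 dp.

Bootstrap SE is the standard deviation of the 9 replicate means.
Mean of replicates: ((-1.267) + (-1.345) + (-1.291) + (-1.040) + (-0.729) + (-1.248) + (-0.714) + (-0.470) + (-1.265)) / 9 = -9.36900 / 9 = -1.04100
Sum of squared deviations: (−0.22600)² + (−0.30400)² + (−0.25000)² + (+0.00100)² + (+0.31200)² + (−0.20700)² + (+0.32700)² + (+0.57100)² + (−0.22400)² = 0.82933
Variance = 0.82933 / 8 = 0.10367
SE* = √0.10367

SE* = 0.3220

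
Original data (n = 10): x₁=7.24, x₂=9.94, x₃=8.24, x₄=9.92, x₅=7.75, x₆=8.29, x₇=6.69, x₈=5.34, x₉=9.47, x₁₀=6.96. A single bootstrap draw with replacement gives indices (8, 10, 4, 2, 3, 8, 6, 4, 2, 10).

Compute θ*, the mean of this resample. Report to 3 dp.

Resample values: 5.34, 6.96, 9.92, 9.94, 8.24, 5.34, 8.29, 9.92, 9.94, 6.96.
Mean = (5.34 + 6.96 + 9.92 + 9.94 + 8.24 + 5.34 + 8.29 + 9.92 + 9.94 + 6.96) / 10 = 80.850 / 10 = 8.085

θ* = 8.085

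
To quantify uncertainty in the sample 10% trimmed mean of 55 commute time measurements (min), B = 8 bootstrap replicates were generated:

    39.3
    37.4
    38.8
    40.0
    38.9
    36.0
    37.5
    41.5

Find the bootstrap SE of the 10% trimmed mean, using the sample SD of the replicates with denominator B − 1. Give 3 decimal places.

SE* = 1.705

Bootstrap SE is the standard deviation of the 8 replicate 10% trimmed means.
Mean of replicates: (39.3 + 37.4 + 38.8 + 40.0 + 38.9 + 36.0 + 37.5 + 41.5) / 8 = 309.4000 / 8 = 38.6750
Sum of squared deviations: (+0.6250)² + (−1.2750)² + (+0.1250)² + (+1.3250)² + (+0.2250)² + (−2.6750)² + (−1.1750)² + (+2.8250)² = 20.3550
Variance = 20.3550 / 7 = 2.9079
SE* = √2.9079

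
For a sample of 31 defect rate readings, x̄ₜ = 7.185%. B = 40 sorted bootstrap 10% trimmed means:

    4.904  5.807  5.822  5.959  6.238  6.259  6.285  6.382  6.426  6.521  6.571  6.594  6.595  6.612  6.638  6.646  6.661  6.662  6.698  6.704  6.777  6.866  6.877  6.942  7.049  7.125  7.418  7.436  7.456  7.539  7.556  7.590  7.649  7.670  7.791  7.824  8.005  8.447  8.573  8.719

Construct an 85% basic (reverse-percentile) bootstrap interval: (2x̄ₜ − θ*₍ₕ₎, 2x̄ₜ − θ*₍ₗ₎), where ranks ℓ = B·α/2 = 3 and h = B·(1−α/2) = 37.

(6.365, 8.548)

Percentile endpoints at ranks 3 and 37: θ*₍3₎ = 5.822, θ*₍37₎ = 8.005.
Basic interval reflects these around x̄ₜ:
  lower = 2 × 7.185 − 8.005 = 6.365
  upper = 2 × 7.185 − 5.822 = 8.548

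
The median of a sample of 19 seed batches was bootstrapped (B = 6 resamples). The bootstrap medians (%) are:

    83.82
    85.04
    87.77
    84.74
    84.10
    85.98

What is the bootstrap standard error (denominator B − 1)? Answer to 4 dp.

Bootstrap SE is the standard deviation of the 6 replicate medians.
Mean of replicates: (83.82 + 85.04 + 87.77 + 84.74 + 84.10 + 85.98) / 6 = 511.45000 / 6 = 85.24167
Sum of squared deviations: (−1.42167)² + (−0.20167)² + (+2.52833)² + (−0.50167)² + (−1.14167)² + (+0.73833)² = 10.55448
Variance = 10.55448 / 5 = 2.11090
SE* = √2.11090

SE* = 1.4529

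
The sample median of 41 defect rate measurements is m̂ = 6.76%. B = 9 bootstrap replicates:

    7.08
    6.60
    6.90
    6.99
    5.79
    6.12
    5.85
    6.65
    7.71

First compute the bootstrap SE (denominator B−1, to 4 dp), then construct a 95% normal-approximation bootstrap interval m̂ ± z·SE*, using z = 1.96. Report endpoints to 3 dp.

(5.531, 7.989)

Mean of replicates = 6.6322; sum of squared deviations = 3.1468; SE* = √(3.1468/8) = 0.6272
Margin = 1.96 × 0.6272 = 1.2293
Interval: 6.76 ± 1.2293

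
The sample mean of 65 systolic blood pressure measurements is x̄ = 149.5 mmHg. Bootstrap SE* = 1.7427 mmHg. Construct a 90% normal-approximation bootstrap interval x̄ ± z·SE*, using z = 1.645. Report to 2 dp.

(146.63, 152.37)

Margin = 1.645 × 1.7427 = 2.867
Interval: 149.5 ± 2.867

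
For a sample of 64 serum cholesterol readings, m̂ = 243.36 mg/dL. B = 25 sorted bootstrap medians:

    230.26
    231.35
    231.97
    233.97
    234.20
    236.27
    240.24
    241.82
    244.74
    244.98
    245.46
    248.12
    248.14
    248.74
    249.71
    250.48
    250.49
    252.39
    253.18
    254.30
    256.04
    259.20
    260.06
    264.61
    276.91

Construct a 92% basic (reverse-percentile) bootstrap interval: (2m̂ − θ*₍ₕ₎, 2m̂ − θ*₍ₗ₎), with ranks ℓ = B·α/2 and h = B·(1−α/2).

Percentile endpoints at ranks 1 and 24: θ*₍1₎ = 230.26, θ*₍24₎ = 264.61.
Basic interval reflects these around m̂:
  lower = 2 × 243.36 − 264.61 = 222.11
  upper = 2 × 243.36 − 230.26 = 256.46

(222.11, 256.46)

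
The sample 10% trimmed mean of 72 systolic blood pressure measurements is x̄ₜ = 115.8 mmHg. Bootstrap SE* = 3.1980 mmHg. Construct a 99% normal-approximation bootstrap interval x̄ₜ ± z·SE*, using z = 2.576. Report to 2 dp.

(107.56, 124.04)

Margin = 2.576 × 3.1980 = 8.238
Interval: 115.8 ± 8.238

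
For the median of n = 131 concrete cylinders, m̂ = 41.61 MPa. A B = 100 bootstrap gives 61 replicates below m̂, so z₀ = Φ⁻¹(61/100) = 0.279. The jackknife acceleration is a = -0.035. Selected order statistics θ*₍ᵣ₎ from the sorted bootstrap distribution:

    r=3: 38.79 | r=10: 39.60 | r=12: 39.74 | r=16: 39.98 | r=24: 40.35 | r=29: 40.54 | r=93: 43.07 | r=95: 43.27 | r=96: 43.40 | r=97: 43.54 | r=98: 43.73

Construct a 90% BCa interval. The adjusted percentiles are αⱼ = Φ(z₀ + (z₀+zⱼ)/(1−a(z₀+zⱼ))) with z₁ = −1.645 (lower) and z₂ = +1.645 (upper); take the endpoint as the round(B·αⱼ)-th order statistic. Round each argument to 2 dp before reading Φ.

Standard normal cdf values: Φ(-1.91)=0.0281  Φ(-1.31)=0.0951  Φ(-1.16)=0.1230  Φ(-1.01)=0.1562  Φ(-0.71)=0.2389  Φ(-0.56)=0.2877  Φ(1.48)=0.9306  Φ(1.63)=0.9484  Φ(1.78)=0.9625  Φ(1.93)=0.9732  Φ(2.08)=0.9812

Lower: z₀ + z₁ = 0.279 + (-1.645) = -1.366; 1 − a(z₀+z₁) = 1 − (-0.035)(-1.366) = 0.9522; argument = 0.279 + (-1.366)/0.9522 = -1.1556 → -1.16.
α₁ = Φ(-1.16) = 0.1230; rank = round(100 × 0.1230) = 12; θ*₍12₎ = 39.74.
Upper: z₀ + z₂ = 1.924; 1 − a(z₀+z₂) = 1.0673; argument = 2.0816 → 2.08; α₂ = 0.9812; rank = 98; θ*₍98₎ = 43.73.

(39.74, 43.73)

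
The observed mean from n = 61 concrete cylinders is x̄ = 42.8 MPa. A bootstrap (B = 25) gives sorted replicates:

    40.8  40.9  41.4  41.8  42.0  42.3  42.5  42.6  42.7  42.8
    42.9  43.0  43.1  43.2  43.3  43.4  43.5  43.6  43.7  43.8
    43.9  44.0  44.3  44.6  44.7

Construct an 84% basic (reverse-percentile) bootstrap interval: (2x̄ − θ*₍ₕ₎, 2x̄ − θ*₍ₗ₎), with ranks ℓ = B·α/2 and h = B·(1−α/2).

Percentile endpoints at ranks 2 and 23: θ*₍2₎ = 40.9, θ*₍23₎ = 44.3.
Basic interval reflects these around x̄:
  lower = 2 × 42.8 − 44.3 = 41.3
  upper = 2 × 42.8 − 40.9 = 44.7

(41.3, 44.7)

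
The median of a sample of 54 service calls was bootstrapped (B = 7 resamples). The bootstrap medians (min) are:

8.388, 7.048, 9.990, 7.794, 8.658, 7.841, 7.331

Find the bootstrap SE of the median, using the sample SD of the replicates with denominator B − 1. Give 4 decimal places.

SE* = 0.9838

Bootstrap SE is the standard deviation of the 7 replicate medians.
Mean of replicates: (8.388 + 7.048 + 9.990 + 7.794 + 8.658 + 7.841 + 7.331) / 7 = 57.05000 / 7 = 8.15000
Sum of squared deviations: (+0.23800)² + (−1.10200)² + (+1.84000)² + (−0.35600)² + (+0.50800)² + (−0.30900)² + (−0.81900)² = 5.80769
Variance = 5.80769 / 6 = 0.96795
SE* = √0.96795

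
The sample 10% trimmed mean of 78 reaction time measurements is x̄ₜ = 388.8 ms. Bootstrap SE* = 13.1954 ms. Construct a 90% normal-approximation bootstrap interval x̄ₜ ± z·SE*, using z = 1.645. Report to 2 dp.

Margin = 1.645 × 13.1954 = 21.706
Interval: 388.8 ± 21.706

(367.09, 410.51)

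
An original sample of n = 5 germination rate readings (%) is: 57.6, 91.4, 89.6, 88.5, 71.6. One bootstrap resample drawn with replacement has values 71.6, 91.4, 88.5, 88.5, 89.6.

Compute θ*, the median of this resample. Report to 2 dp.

Sorted: 71.6, 88.5, 88.5, 89.6, 91.4
Median = middle value = 88.50

θ* = 88.50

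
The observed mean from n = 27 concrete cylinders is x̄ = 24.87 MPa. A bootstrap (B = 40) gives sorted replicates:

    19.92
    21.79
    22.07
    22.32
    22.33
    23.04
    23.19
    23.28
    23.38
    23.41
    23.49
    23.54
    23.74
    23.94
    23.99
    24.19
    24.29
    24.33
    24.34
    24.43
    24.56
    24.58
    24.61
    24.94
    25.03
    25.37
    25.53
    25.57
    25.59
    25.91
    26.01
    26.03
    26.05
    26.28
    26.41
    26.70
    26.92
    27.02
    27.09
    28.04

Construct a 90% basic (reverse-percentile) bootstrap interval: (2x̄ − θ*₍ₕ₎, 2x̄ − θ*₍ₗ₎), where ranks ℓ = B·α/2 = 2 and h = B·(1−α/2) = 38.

Percentile endpoints at ranks 2 and 38: θ*₍2₎ = 21.79, θ*₍38₎ = 27.02.
Basic interval reflects these around x̄:
  lower = 2 × 24.87 − 27.02 = 22.72
  upper = 2 × 24.87 − 21.79 = 27.95

(22.72, 27.95)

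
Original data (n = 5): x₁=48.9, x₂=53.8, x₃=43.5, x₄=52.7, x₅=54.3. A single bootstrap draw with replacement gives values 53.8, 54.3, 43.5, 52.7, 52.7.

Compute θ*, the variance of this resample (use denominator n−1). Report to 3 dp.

Mean = 51.4000; sum of squared deviations = 79.9600
s² = 79.9600 / 4 = 19.9900

θ* = 19.990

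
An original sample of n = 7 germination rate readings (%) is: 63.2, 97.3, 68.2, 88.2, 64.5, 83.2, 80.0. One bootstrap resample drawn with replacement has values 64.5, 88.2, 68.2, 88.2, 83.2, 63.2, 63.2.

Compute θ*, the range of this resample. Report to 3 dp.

Range = 88.2 − 63.2 = 25.000

θ* = 25.000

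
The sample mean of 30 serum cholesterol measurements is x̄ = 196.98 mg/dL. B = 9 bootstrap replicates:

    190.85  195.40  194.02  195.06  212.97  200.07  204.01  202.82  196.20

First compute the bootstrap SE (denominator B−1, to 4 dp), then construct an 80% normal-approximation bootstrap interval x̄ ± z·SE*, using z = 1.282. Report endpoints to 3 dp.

(188.338, 205.622)

Mean of replicates = 199.0444; sum of squared deviations = 363.5270; SE* = √(363.5270/8) = 6.7410
Margin = 1.282 × 6.7410 = 8.6420
Interval: 196.98 ± 8.6420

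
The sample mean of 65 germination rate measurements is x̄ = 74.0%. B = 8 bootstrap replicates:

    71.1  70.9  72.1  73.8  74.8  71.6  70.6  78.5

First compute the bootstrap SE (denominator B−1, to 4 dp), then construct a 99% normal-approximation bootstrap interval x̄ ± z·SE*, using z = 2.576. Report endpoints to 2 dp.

Mean of replicates = 72.9250; sum of squared deviations = 50.6350; SE* = √(50.6350/7) = 2.6895
Margin = 2.576 × 2.6895 = 6.928
Interval: 74.0 ± 6.928

(67.07, 80.93)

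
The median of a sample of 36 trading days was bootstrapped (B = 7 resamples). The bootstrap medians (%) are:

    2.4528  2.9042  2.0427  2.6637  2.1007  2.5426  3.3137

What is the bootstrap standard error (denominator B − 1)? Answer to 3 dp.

SE* = 0.445

Bootstrap SE is the standard deviation of the 7 replicate medians.
Mean of replicates: (2.4528 + 2.9042 + 2.0427 + 2.6637 + 2.1007 + 2.5426 + 3.3137) / 7 = 18.02040 / 7 = 2.57434
Sum of squared deviations: (−0.12154)² + (+0.32986)² + (−0.53164)² + (+0.08936)² + (−0.47364)² + (−0.03174)² + (+0.73936)² = 1.18620
Variance = 1.18620 / 6 = 0.19770
SE* = √0.19770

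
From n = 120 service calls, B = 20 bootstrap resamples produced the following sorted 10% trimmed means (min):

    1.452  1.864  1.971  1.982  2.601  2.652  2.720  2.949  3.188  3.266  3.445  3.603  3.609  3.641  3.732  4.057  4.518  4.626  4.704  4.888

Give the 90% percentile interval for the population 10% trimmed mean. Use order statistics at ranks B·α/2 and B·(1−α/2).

(1.452, 4.704)

α = 0.10; lower rank = 20 × 0.050 = 1; upper rank = 20 × 0.950 = 19.
The 1st smallest replicate is 1.452; the 19th is 4.704.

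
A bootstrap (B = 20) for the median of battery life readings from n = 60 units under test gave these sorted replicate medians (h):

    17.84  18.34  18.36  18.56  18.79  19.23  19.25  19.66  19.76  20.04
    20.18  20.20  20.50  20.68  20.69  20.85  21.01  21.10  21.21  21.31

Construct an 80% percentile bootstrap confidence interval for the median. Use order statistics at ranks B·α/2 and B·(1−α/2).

(18.34, 21.10)

α = 0.20; lower rank = 20 × 0.100 = 2; upper rank = 20 × 0.900 = 18.
The 2nd smallest replicate is 18.34; the 18th is 21.10.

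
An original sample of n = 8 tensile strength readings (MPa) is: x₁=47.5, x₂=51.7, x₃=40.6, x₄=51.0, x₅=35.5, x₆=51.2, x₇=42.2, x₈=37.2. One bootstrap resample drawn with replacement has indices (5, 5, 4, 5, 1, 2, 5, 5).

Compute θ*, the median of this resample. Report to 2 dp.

θ* = 35.50

Resample values: 35.5, 35.5, 51.0, 35.5, 47.5, 51.7, 35.5, 35.5.
Sorted: 35.5, 35.5, 35.5, 35.5, 35.5, 47.5, 51.0, 51.7
Median = average of the two middle values = 35.50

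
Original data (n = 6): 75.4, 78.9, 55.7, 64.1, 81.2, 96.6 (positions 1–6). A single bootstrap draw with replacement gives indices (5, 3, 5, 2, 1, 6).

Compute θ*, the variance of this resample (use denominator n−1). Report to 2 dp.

θ* = 174.23

Resample values: 81.2, 55.7, 81.2, 78.9, 75.4, 96.6.
Mean = 78.1667; sum of squared deviations = 871.1333
s² = 871.1333 / 5 = 174.2267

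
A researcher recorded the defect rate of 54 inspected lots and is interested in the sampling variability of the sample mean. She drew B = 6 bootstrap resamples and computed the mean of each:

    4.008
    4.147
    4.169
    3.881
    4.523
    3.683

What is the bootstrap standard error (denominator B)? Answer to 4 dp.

Bootstrap SE is the standard deviation of the 6 replicate means.
Mean of replicates: (4.008 + 4.147 + 4.169 + 3.881 + 4.523 + 3.683) / 6 = 24.41100 / 6 = 4.06850
Sum of squared deviations: (−0.06050)² + (+0.07850)² + (+0.10050)² + (−0.18750)² + (+0.45450)² + (−0.38550)² = 0.41026
Variance = 0.41026 / 6 = 0.06838
SE* = √0.06838

SE* = 0.2615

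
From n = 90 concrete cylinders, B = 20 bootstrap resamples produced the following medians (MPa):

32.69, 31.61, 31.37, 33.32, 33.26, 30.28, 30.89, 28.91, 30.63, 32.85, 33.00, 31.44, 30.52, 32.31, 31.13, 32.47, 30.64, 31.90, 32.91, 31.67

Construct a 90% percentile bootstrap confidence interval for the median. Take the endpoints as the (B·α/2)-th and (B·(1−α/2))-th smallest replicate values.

(28.91, 33.26)

Sorted replicates: 28.91, 30.28, 30.52, 30.63, 30.64, 30.89, 31.13, 31.37, 31.44, 31.61, 31.67, 31.90, 32.31, 32.47, 32.69, 32.85, 32.91, 33.00, 33.26, 33.32
α = 0.10; lower rank = 20 × 0.050 = 1; upper rank = 20 × 0.950 = 19.
The 1st smallest replicate is 28.91; the 19th is 33.26.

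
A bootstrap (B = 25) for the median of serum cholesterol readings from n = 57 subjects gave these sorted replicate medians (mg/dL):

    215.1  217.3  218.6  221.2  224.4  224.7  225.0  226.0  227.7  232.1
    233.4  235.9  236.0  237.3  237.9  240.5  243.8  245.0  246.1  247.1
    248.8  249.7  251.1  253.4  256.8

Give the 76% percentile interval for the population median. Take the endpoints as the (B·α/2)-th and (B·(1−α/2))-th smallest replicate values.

(218.6, 249.7)

α = 0.24; lower rank = 25 × 0.120 = 3; upper rank = 25 × 0.880 = 22.
The 3rd smallest replicate is 218.6; the 22nd is 249.7.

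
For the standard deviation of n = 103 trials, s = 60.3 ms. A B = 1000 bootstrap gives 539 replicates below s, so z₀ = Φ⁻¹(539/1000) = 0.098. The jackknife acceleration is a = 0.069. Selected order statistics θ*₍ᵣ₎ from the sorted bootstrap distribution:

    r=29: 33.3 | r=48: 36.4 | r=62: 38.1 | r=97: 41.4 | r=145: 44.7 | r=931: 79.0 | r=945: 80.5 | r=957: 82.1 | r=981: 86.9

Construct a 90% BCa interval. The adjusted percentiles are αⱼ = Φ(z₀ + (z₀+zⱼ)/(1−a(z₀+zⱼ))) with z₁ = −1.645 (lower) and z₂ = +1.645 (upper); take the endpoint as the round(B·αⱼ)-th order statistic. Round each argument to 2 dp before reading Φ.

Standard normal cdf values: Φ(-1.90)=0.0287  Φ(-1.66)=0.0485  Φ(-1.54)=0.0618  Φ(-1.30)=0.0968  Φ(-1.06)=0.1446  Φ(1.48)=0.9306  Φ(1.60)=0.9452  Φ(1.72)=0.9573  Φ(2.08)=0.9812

Lower: z₀ + z₁ = 0.098 + (-1.645) = -1.547; 1 − a(z₀+z₁) = 1 − (0.069)(-1.547) = 1.1067; argument = 0.098 + (-1.547)/1.1067 = -1.2998 → -1.30.
α₁ = Φ(-1.30) = 0.0968; rank = round(1000 × 0.0968) = 97; θ*₍97₎ = 41.4.
Upper: z₀ + z₂ = 1.743; 1 − a(z₀+z₂) = 0.8797; argument = 2.0793 → 2.08; α₂ = 0.9812; rank = 981; θ*₍981₎ = 86.9.

(41.4, 86.9)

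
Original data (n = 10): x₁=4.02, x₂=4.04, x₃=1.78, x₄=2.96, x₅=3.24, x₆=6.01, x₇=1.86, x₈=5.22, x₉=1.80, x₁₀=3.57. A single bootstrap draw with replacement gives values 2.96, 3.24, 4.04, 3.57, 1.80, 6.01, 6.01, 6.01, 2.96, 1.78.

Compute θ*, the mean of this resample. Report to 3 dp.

θ* = 3.838

Mean = (2.96 + 3.24 + 4.04 + 3.57 + 1.80 + 6.01 + 6.01 + 6.01 + 2.96 + 1.78) / 10 = 38.380 / 10 = 3.838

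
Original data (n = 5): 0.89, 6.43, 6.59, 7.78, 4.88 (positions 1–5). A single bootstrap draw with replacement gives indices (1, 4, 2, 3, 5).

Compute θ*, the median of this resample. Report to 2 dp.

θ* = 6.43

Resample values: 0.89, 7.78, 6.43, 6.59, 4.88.
Sorted: 0.89, 4.88, 6.43, 6.59, 7.78
Median = middle value = 6.43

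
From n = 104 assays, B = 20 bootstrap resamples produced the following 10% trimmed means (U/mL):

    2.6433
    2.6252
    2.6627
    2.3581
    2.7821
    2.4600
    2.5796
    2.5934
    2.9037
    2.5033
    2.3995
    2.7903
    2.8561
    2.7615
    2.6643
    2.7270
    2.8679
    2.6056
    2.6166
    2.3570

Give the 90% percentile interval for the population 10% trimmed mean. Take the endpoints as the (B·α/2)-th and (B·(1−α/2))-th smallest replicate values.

(2.3570, 2.8679)

Sorted replicates: 2.3570, 2.3581, 2.3995, 2.4600, 2.5033, 2.5796, 2.5934, 2.6056, 2.6166, 2.6252, 2.6433, 2.6627, 2.6643, 2.7270, 2.7615, 2.7821, 2.7903, 2.8561, 2.8679, 2.9037
α = 0.10; lower rank = 20 × 0.050 = 1; upper rank = 20 × 0.950 = 19.
The 1st smallest replicate is 2.3570; the 19th is 2.8679.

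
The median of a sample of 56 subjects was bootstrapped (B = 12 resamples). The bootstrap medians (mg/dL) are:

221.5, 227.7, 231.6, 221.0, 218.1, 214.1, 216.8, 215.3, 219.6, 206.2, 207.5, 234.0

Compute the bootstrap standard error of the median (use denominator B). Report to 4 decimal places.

SE* = 8.2010

Bootstrap SE is the standard deviation of the 12 replicate medians.
Mean of replicates: (221.5 + 227.7 + 231.6 + 221.0 + 218.1 + 214.1 + 216.8 + 215.3 + 219.6 + 206.2 + 207.5 + 234.0) / 12 = 2633.40000 / 12 = 219.45000
Sum of squared deviations: (+2.05000)² + (+8.25000)² + (+12.15000)² + (+1.55000)² + (−1.35000)² + (−5.35000)² + (−2.65000)² + (−4.15000)² + (+0.15000)² + (−13.25000)² + (−11.95000)² + (+14.55000)² = 807.07000
Variance = 807.07000 / 12 = 67.25583
SE* = √67.25583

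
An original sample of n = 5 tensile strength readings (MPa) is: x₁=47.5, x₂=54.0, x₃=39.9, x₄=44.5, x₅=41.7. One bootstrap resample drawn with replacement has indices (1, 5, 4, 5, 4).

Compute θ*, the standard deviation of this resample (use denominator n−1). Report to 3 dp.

Resample values: 47.5, 41.7, 44.5, 41.7, 44.5.
Mean = 43.9800; sum of squared deviations = 23.3280
s² = 23.3280 / 4 = 5.8320
s = √5.8320 = 2.415

θ* = 2.415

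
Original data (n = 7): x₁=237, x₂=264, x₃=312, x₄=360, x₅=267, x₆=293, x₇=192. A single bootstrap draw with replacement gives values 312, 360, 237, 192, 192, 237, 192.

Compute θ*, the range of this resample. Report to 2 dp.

θ* = 168.00

Range = 360 − 192 = 168.00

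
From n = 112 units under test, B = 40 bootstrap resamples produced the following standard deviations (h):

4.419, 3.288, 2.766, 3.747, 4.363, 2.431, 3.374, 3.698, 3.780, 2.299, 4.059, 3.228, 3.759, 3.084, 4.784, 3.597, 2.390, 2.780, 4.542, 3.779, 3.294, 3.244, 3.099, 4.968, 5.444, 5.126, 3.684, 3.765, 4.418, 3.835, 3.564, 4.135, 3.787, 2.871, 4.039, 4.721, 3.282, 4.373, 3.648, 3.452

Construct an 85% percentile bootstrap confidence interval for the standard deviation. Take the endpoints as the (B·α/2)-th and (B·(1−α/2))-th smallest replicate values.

(2.431, 4.784)

Sorted replicates: 2.299, 2.390, 2.431, 2.766, 2.780, 2.871, 3.084, 3.099, 3.228, 3.244, 3.282, 3.288, 3.294, 3.374, 3.452, 3.564, 3.597, 3.648, 3.684, 3.698, 3.747, 3.759, 3.765, 3.779, 3.780, 3.787, 3.835, 4.039, 4.059, 4.135, 4.363, 4.373, 4.418, 4.419, 4.542, 4.721, 4.784, 4.968, 5.126, 5.444
α = 0.15; lower rank = 40 × 0.075 = 3; upper rank = 40 × 0.925 = 37.
The 3rd smallest replicate is 2.431; the 37th is 4.784.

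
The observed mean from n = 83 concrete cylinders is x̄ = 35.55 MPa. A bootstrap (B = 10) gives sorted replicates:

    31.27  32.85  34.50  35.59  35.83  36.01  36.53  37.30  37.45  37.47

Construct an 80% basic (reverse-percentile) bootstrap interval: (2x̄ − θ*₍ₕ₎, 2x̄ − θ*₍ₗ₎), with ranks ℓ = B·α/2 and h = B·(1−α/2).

(33.65, 39.83)

Percentile endpoints at ranks 1 and 9: θ*₍1₎ = 31.27, θ*₍9₎ = 37.45.
Basic interval reflects these around x̄:
  lower = 2 × 35.55 − 37.45 = 33.65
  upper = 2 × 35.55 − 31.27 = 39.83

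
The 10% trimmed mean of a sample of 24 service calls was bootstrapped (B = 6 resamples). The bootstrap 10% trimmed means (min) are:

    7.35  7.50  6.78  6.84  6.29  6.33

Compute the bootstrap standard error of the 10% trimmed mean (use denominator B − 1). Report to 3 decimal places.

SE* = 0.502

Bootstrap SE is the standard deviation of the 6 replicate 10% trimmed means.
Mean of replicates: (7.35 + 7.50 + 6.78 + 6.84 + 6.29 + 6.33) / 6 = 41.0900 / 6 = 6.8483
Sum of squared deviations: (+0.5017)² + (+0.6517)² + (−0.0683)² + (−0.0083)² + (−0.5583)² + (−0.5183)² = 1.2615
Variance = 1.2615 / 5 = 0.2523
SE* = √0.2523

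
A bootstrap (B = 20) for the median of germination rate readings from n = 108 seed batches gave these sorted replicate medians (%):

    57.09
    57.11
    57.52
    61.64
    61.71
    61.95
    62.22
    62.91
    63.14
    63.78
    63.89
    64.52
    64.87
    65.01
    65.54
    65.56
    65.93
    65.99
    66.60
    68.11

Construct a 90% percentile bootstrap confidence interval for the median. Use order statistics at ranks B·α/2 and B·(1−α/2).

(57.09, 66.60)

α = 0.10; lower rank = 20 × 0.050 = 1; upper rank = 20 × 0.950 = 19.
The 1st smallest replicate is 57.09; the 19th is 66.60.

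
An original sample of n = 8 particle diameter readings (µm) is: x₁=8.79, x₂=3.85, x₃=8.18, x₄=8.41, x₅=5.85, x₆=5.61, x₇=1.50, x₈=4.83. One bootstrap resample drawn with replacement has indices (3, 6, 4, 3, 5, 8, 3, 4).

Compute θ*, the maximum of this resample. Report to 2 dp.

Resample values: 8.18, 5.61, 8.41, 8.18, 5.85, 4.83, 8.18, 8.41.
Maximum = 8.41

θ* = 8.41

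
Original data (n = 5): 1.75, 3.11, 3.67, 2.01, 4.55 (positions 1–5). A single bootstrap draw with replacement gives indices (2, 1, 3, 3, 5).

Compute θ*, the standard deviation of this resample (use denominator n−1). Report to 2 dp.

Resample values: 3.11, 1.75, 3.67, 3.67, 4.55.
Mean = 3.3500; sum of squared deviations = 4.2624
s² = 4.2624 / 4 = 1.0656
s = √1.0656 = 1.03

θ* = 1.03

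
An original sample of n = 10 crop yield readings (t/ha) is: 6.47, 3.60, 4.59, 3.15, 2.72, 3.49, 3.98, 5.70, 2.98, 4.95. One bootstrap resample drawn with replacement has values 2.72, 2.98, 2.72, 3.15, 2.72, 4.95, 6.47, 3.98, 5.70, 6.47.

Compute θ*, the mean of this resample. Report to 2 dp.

θ* = 4.19

Mean = (2.72 + 2.98 + 2.72 + 3.15 + 2.72 + 4.95 + 6.47 + 3.98 + 5.70 + 6.47) / 10 = 41.860 / 10 = 4.19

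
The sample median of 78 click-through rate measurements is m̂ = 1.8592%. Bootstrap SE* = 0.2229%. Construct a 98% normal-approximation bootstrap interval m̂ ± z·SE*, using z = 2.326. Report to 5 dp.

(1.34073, 2.37767)

Margin = 2.326 × 0.2229 = 0.518465
Interval: 1.8592 ± 0.518465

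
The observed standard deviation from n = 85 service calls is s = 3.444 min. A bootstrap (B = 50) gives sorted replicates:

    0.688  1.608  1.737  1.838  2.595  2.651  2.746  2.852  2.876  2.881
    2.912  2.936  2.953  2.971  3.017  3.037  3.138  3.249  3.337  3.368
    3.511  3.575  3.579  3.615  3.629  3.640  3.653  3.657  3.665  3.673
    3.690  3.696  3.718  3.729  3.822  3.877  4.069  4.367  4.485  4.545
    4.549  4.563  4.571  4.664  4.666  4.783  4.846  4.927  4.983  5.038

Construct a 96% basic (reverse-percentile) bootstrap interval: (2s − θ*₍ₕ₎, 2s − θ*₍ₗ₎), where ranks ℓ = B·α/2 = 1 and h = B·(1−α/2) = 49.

Percentile endpoints at ranks 1 and 49: θ*₍1₎ = 0.688, θ*₍49₎ = 4.983.
Basic interval reflects these around s:
  lower = 2 × 3.444 − 4.983 = 1.905
  upper = 2 × 3.444 − 0.688 = 6.200

(1.905, 6.200)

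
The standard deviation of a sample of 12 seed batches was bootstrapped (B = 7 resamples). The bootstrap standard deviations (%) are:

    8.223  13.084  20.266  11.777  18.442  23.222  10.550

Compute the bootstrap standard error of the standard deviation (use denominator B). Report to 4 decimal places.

Bootstrap SE is the standard deviation of the 7 replicate standard deviations.
Mean of replicates: (8.223 + 13.084 + 20.266 + 11.777 + 18.442 + 23.222 + 10.550) / 7 = 105.56400 / 7 = 15.08057
Sum of squared deviations: (−6.85757)² + (−1.99657)² + (+5.18543)² + (−3.30357)² + (+3.36143)² + (+8.14143)² + (−4.53057)² = 186.92298
Variance = 186.92298 / 7 = 26.70328
SE* = √26.70328

SE* = 5.1675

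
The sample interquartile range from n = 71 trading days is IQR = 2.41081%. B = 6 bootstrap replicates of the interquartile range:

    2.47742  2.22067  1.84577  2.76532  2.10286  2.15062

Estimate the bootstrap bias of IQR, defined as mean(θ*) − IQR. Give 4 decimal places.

bias = −0.1504

mean(θ*) = (2.47742 + 2.22067 + 1.84577 + 2.76532 + 2.10286 + 2.15062) / 6 = 2.26044
bias = 2.26044 − 2.41081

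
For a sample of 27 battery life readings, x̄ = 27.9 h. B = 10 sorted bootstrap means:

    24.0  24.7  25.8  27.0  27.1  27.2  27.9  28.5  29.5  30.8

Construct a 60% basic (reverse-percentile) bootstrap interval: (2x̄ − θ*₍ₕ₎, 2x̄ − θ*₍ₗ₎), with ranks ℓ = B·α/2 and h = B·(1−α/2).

Percentile endpoints at ranks 2 and 8: θ*₍2₎ = 24.7, θ*₍8₎ = 28.5.
Basic interval reflects these around x̄:
  lower = 2 × 27.9 − 28.5 = 27.3
  upper = 2 × 27.9 − 24.7 = 31.1

(27.3, 31.1)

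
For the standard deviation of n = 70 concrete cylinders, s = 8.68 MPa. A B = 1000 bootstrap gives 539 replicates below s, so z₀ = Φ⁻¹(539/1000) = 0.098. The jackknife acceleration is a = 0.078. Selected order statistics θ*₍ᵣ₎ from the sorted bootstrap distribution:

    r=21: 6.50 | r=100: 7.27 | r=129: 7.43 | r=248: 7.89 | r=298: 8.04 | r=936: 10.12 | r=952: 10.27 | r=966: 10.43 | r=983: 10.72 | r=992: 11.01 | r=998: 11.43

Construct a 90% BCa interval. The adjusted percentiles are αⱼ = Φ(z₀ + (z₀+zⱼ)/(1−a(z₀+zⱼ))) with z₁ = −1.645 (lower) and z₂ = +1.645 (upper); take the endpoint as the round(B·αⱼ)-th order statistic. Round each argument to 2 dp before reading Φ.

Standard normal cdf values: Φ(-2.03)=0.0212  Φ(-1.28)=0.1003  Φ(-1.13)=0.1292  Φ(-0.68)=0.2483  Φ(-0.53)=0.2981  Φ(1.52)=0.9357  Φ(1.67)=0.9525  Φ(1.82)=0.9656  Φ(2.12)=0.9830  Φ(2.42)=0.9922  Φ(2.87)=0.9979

(7.27, 10.72)

Lower: z₀ + z₁ = 0.098 + (-1.645) = -1.547; 1 − a(z₀+z₁) = 1 − (0.078)(-1.547) = 1.1207; argument = 0.098 + (-1.547)/1.1207 = -1.2824 → -1.28.
α₁ = Φ(-1.28) = 0.1003; rank = round(1000 × 0.1003) = 100; θ*₍100₎ = 7.27.
Upper: z₀ + z₂ = 1.743; 1 − a(z₀+z₂) = 0.8640; argument = 2.1153 → 2.12; α₂ = 0.9830; rank = 983; θ*₍983₎ = 10.72.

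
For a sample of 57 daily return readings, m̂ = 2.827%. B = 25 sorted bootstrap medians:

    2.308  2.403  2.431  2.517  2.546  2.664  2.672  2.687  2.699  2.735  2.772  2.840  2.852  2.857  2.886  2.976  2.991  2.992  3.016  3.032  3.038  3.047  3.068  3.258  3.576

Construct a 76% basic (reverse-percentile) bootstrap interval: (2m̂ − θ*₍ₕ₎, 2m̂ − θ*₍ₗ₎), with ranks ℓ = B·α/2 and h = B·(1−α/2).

Percentile endpoints at ranks 3 and 22: θ*₍3₎ = 2.431, θ*₍22₎ = 3.047.
Basic interval reflects these around m̂:
  lower = 2 × 2.827 − 3.047 = 2.607
  upper = 2 × 2.827 − 2.431 = 3.223

(2.607, 3.223)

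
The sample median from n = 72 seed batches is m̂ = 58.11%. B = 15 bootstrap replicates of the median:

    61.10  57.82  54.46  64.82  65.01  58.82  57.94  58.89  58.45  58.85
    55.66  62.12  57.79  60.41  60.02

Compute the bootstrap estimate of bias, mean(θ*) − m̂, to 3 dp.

mean(θ*) = (61.10 + 57.82 + 54.46 + 64.82 + 65.01 + 58.82 + 57.94 + 58.89 + 58.45 + 58.85 + 55.66 + 62.12 + 57.79 + 60.41 + 60.02) / 15 = 59.4773
bias = 59.4773 − 58.11

bias = +1.367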